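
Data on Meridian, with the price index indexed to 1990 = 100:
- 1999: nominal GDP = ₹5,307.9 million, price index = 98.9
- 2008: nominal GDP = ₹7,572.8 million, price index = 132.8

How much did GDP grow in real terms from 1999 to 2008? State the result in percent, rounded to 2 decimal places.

6.25%

Deflate each year: 1999 → 5307.9/0.989 = 5366.94; 2008 → 7572.8/1.328 = 5702.41.
So real GDP changed by 5702.41/5366.94 − 1 = 0.0625, i.e. 6.25%.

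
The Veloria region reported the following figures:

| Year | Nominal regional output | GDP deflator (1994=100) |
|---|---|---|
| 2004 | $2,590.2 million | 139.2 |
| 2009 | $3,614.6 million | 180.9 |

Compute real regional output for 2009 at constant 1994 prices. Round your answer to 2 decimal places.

Real regional output = Nominal / (GDP deflator/100) = 3614.6 / 1.809 = 1998.12.

$1,998.12 million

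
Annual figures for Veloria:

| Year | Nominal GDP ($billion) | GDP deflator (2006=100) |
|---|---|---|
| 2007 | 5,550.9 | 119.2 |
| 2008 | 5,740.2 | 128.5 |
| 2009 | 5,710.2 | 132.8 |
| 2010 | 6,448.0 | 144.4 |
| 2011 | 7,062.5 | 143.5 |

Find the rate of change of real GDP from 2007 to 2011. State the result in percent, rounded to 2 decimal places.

Real GDP 2007 = 5550.9/1.192 = 4656.80.
Real GDP 2011 = 7062.5/1.435 = 4921.60.
Change = 4921.60/4656.80 − 1 = 0.0569.

5.69%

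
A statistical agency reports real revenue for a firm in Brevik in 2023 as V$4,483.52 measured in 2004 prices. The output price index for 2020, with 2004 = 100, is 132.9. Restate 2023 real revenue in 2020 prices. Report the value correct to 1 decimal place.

V$5,958.6

Real revenue in 2020 prices = Real revenue in 2004 prices × (P_2020/P_2004) = 4483.52 × 1.329 = 5958.60.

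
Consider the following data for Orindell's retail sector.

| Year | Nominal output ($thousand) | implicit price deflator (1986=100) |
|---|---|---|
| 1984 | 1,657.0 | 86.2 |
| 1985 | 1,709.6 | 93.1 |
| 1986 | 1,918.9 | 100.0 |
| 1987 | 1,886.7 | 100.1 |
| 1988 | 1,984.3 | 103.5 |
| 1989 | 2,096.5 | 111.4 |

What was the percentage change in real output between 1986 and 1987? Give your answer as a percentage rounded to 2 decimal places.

Real output 1986 = 1918.9/1.000 = 1918.90.
Real output 1987 = 1886.7/1.001 = 1884.82.
Change = 1884.82/1918.90 − 1 = -0.0178.

-1.78%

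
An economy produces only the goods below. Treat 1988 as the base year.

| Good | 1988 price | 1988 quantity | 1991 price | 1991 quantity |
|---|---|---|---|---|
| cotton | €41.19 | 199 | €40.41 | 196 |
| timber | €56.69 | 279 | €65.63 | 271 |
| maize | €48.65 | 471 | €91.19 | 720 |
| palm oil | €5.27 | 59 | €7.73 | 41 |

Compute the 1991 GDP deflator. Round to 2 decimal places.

156.24

Nominal GDP 1991 = 40.41·196 + 65.63·271 + 91.19·720 + 7.73·41 = 91679.82.
Real GDP 1991 (at 1988 prices) = 41.19·196 + 56.69·271 + 48.65·720 + 5.27·41 = 58680.30.
Deflator = Nominal/Real × 100 = 91679.82/58680.30 × 100 = 156.236.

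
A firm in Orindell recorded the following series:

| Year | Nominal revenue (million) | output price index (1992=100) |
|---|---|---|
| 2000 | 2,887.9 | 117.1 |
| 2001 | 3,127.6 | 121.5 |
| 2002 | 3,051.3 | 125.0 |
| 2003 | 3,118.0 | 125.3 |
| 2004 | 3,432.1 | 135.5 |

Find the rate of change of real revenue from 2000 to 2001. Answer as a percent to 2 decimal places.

4.38%

Real revenue 2000 = 2887.9/1.171 = 2466.18.
Real revenue 2001 = 3127.6/1.215 = 2574.16.
Change = 2574.16/2466.18 − 1 = 0.0438.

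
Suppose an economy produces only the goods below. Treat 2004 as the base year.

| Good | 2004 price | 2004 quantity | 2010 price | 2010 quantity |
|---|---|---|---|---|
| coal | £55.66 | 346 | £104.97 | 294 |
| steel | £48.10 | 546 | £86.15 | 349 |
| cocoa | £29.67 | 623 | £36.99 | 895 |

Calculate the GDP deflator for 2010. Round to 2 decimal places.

Nominal GDP 2010 = 104.97·294 + 86.15·349 + 36.99·895 = 94033.58.
Real GDP 2010 (at 2004 prices) = 55.66·294 + 48.10·349 + 29.67·895 = 59705.59.
Deflator = Nominal/Real × 100 = 94033.58/59705.59 × 100 = 157.495.

157.50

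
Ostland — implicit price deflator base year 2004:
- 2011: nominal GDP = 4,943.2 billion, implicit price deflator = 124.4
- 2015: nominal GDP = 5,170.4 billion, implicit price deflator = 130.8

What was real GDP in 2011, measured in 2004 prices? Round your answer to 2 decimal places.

Real GDP = Nominal / (implicit price deflator/100) = 4943.2 / 1.244 = 3973.63.

3,973.63 billion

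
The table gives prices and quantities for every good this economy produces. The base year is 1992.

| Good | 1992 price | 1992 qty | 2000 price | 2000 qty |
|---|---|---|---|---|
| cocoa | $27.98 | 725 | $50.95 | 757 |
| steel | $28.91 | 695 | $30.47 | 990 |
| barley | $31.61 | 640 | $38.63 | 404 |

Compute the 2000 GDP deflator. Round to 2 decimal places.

134.79

Nominal GDP 2000 = 50.95·757 + 30.47·990 + 38.63·404 = 84340.97.
Real GDP 2000 (at 1992 prices) = 27.98·757 + 28.91·990 + 31.61·404 = 62572.20.
Deflator = Nominal/Real × 100 = 84340.97/62572.20 × 100 = 134.790.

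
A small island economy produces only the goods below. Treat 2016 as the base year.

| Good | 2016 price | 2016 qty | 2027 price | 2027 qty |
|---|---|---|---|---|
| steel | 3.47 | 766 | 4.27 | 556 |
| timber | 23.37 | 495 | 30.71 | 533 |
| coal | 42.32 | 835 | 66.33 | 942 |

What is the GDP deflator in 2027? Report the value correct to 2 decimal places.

Nominal GDP 2027 = 4.27·556 + 30.71·533 + 66.33·942 = 81225.41.
Real GDP 2027 (at 2016 prices) = 3.47·556 + 23.37·533 + 42.32·942 = 54250.97.
Deflator = Nominal/Real × 100 = 81225.41/54250.97 × 100 = 149.722.

149.72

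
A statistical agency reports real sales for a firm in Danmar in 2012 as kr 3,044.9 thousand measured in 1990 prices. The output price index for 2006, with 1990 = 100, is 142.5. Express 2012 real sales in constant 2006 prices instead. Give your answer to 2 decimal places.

kr 4,338.98 thousand

Real sales in 2006 prices = Real sales in 1990 prices × (P_2006/P_1990) = 3044.9 × 1.425 = 4338.98.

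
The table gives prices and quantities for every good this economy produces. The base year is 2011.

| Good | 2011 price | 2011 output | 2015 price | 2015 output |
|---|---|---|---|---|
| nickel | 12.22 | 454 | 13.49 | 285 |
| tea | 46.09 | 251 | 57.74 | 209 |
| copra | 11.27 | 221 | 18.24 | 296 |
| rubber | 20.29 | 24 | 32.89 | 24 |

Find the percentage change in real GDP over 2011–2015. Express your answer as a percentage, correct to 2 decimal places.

-15.70%

Real GDP 2011 = Nominal GDP 2011 = 12.22·454 + 46.09·251 + 11.27·221 + 20.29·24 = 20094.10.
Real GDP 2015 (at 2011 prices) = 12.22·285 + 46.09·209 + 11.27·296 + 20.29·24 = 16938.39.
Real growth = 16938.39/20094.10 − 1 = -0.1570.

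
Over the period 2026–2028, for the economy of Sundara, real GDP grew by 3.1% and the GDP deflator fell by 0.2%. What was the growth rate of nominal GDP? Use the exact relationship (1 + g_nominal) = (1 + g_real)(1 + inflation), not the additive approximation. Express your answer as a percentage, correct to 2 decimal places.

(1 + g_nom) = (1 + g_real)(1 + π) = 1.0310 × 0.9980 = 1.02894.

2.89%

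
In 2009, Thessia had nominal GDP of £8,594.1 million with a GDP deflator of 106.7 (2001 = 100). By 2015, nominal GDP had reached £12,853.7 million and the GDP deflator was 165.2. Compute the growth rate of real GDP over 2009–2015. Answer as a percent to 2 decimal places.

Deflate each year: 2009 → 8594.1/1.067 = 8054.45; 2015 → 12853.7/1.652 = 7780.69.
So real GDP changed by 7780.69/8054.45 − 1 = -0.0340, i.e. -3.40%.

-3.40%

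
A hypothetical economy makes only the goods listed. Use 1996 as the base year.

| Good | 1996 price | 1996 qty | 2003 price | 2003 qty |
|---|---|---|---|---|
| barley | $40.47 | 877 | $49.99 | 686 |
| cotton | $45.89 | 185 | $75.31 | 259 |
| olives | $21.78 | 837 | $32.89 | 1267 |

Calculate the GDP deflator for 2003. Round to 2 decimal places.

141.98

Nominal GDP 2003 = 49.99·686 + 75.31·259 + 32.89·1267 = 95470.06.
Real GDP 2003 (at 1996 prices) = 40.47·686 + 45.89·259 + 21.78·1267 = 67243.19.
Deflator = Nominal/Real × 100 = 95470.06/67243.19 × 100 = 141.977.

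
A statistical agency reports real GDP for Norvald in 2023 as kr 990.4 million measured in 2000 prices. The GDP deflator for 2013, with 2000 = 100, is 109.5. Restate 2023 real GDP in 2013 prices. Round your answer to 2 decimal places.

Real GDP in 2013 prices = Real GDP in 2000 prices × (P_2013/P_2000) = 990.4 × 1.095 = 1084.49.

kr 1,084.49 million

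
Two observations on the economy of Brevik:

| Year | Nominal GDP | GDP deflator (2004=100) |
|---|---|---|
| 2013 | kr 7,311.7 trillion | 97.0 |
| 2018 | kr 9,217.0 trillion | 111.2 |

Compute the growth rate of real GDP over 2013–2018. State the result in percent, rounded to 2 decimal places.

9.96%

Deflate each year: 2013 → 7311.7/0.970 = 7537.84; 2018 → 9217.0/1.112 = 8288.67.
So real GDP changed by 8288.67/7537.84 − 1 = 0.0996, i.e. 9.96%.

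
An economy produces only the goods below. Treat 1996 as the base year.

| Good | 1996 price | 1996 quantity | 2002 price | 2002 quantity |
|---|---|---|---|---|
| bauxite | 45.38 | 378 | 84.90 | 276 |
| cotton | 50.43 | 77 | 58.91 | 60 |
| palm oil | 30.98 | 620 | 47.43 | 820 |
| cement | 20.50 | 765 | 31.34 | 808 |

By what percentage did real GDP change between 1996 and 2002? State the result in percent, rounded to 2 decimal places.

Real GDP 1996 = Nominal GDP 1996 = 45.38·378 + 50.43·77 + 30.98·620 + 20.50·765 = 55926.85.
Real GDP 2002 (at 1996 prices) = 45.38·276 + 50.43·60 + 30.98·820 + 20.50·808 = 57518.28.
Real growth = 57518.28/55926.85 − 1 = 0.0285.

2.85%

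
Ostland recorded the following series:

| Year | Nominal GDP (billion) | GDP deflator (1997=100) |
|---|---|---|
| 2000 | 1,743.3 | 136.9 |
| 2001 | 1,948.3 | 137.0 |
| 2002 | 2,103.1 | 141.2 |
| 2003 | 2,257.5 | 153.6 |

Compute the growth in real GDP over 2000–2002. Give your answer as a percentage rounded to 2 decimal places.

16.97%

Real GDP 2000 = 1743.3/1.369 = 1273.41.
Real GDP 2002 = 2103.1/1.412 = 1489.45.
Change = 1489.45/1273.41 − 1 = 0.1697.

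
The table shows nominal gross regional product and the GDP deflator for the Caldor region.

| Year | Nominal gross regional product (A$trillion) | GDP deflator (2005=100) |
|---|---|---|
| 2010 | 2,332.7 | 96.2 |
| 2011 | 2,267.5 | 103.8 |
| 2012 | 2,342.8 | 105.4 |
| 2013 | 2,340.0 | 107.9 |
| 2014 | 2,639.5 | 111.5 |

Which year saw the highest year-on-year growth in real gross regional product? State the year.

2011: real = 2267.5/1.038 = 2184.49; growth vs 2010 (2424.84) = -9.91%.
2012: real = 2342.8/1.054 = 2222.77; growth vs 2011 (2184.49) = 1.75%.
2013: real = 2340.0/1.079 = 2168.67; growth vs 2012 (2222.77) = -2.43%.
2014: real = 2639.5/1.115 = 2367.26; growth vs 2013 (2168.67) = 9.16%.

2014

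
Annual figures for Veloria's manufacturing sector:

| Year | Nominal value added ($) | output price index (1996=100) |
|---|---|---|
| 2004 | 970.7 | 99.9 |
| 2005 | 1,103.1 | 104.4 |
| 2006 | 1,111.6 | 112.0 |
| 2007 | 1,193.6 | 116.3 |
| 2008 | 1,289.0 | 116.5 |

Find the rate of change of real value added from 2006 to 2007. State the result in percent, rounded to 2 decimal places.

Real value added 2006 = 1111.6/1.120 = 992.50.
Real value added 2007 = 1193.6/1.163 = 1026.31.
Change = 1026.31/992.50 − 1 = 0.0341.

3.41%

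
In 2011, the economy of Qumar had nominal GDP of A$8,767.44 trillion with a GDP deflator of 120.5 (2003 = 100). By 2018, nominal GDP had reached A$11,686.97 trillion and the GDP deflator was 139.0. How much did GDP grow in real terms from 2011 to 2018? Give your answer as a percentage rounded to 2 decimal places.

Real GDP 2011 = 8767.44 / 1.205 = 7275.88.
Real GDP 2018 = 11686.97 / 1.390 = 8407.89.
Real growth = 8407.89 / 7275.88 − 1 = 0.1556.

15.56%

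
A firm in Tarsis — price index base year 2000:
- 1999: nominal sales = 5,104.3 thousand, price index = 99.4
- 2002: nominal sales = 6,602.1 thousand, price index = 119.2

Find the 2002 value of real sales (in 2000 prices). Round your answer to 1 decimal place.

Real sales = Nominal / (price index/100) = 6602.1 / 1.192 = 5538.67.

5,538.7 thousand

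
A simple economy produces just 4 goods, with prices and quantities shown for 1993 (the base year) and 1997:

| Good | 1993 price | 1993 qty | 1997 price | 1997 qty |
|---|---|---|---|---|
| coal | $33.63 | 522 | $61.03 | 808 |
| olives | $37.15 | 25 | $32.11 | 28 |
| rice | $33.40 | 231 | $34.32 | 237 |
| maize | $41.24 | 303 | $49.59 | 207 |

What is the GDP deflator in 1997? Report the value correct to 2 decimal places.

Nominal GDP 1997 = 61.03·808 + 32.11·28 + 34.32·237 + 49.59·207 = 68610.29.
Real GDP 1997 (at 1993 prices) = 33.63·808 + 37.15·28 + 33.40·237 + 41.24·207 = 44665.72.
Deflator = Nominal/Real × 100 = 68610.29/44665.72 × 100 = 153.608.

153.61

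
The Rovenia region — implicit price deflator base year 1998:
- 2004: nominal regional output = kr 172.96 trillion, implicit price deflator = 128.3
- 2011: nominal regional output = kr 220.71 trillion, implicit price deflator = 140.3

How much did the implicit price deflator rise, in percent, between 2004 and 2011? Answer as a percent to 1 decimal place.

Price-level change = 140.3 / 128.3 − 1 = 0.0935.

9.4%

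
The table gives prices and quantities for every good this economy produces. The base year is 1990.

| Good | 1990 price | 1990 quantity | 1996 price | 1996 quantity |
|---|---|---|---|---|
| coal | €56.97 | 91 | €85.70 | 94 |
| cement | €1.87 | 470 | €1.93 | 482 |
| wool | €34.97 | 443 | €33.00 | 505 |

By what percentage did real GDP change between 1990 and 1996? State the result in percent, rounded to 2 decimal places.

10.96%

Real GDP 1990 = Nominal GDP 1990 = 56.97·91 + 1.87·470 + 34.97·443 = 21554.88.
Real GDP 1996 (at 1990 prices) = 56.97·94 + 1.87·482 + 34.97·505 = 23916.37.
Real growth = 23916.37/21554.88 − 1 = 0.1096.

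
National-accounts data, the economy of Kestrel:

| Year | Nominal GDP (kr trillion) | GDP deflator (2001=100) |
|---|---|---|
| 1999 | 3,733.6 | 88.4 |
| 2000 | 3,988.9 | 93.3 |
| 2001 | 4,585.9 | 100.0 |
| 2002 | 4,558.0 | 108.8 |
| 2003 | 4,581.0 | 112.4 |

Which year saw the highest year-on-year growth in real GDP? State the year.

2000: real = 3988.9/0.933 = 4275.35; growth vs 1999 (4223.53) = 1.23%.
2001: real = 4585.9/1.000 = 4585.90; growth vs 2000 (4275.35) = 7.26%.
2002: real = 4558.0/1.088 = 4189.34; growth vs 2001 (4585.90) = -8.65%.
2003: real = 4581.0/1.124 = 4075.62; growth vs 2002 (4189.34) = -2.71%.

2001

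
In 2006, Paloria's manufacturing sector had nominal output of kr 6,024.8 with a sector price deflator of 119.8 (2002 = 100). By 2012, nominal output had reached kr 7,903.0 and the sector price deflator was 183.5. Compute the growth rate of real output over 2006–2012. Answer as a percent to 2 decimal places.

Deflate each year: 2006 → 6024.8/1.198 = 5029.05; 2012 → 7903.0/1.835 = 4306.81.
So real output changed by 4306.81/5029.05 − 1 = -0.1436, i.e. -14.36%.

-14.36%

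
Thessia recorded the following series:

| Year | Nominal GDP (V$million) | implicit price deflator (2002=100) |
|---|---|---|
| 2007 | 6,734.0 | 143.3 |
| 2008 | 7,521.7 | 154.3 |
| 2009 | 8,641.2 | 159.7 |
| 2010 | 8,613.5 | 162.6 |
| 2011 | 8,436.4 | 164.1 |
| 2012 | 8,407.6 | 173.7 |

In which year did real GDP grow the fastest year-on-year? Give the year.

2008: real = 7521.7/1.543 = 4874.72; growth vs 2007 (4699.23) = 3.73%.
2009: real = 8641.2/1.597 = 5410.90; growth vs 2008 (4874.72) = 11.00%.
2010: real = 8613.5/1.626 = 5297.36; growth vs 2009 (5410.90) = -2.10%.
2011: real = 8436.4/1.641 = 5141.01; growth vs 2010 (5297.36) = -2.95%.
2012: real = 8407.6/1.737 = 4840.30; growth vs 2011 (5141.01) = -5.85%.

2009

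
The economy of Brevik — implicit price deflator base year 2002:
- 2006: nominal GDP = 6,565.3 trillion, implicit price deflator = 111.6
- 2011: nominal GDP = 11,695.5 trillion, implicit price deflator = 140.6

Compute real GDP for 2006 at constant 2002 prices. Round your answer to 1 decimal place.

Real GDP = Nominal / (implicit price deflator/100) = 6565.3 / 1.116 = 5882.89.

5,882.9 trillion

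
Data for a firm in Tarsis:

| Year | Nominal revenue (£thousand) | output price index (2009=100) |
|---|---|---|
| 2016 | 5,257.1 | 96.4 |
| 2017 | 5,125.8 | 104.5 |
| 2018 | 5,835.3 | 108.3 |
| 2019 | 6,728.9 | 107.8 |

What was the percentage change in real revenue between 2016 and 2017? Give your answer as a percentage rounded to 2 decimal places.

-10.06%

Real revenue 2016 = 5257.1/0.964 = 5453.42.
Real revenue 2017 = 5125.8/1.045 = 4905.07.
Change = 4905.07/5453.42 − 1 = -0.1006.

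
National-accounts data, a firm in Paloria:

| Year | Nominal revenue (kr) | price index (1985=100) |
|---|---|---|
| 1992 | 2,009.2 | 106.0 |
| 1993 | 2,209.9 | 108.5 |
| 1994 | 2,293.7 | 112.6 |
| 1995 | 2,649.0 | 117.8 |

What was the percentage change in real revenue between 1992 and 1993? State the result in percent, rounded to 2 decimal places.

7.45%

Real revenue 1992 = 2009.2/1.060 = 1895.47.
Real revenue 1993 = 2209.9/1.085 = 2036.77.
Change = 2036.77/1895.47 − 1 = 0.0745.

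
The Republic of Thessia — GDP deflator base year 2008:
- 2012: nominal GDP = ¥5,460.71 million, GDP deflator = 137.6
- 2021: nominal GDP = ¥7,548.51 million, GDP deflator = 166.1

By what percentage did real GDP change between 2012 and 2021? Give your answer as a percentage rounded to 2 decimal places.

Real GDP 2012 = 5460.71 / 1.376 = 3968.54.
Real GDP 2021 = 7548.51 / 1.661 = 4544.56.
Real growth = 4544.56 / 3968.54 − 1 = 0.1451.

14.51%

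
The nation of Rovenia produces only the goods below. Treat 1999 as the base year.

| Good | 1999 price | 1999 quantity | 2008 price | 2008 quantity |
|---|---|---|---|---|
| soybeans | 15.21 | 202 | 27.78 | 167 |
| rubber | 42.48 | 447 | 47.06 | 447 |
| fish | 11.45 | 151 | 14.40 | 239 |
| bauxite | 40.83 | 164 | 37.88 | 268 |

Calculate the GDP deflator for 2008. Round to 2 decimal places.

111.53

Nominal GDP 2008 = 27.78·167 + 47.06·447 + 14.40·239 + 37.88·268 = 39268.52.
Real GDP 2008 (at 1999 prices) = 15.21·167 + 42.48·447 + 11.45·239 + 40.83·268 = 35207.62.
Deflator = Nominal/Real × 100 = 39268.52/35207.62 × 100 = 111.534.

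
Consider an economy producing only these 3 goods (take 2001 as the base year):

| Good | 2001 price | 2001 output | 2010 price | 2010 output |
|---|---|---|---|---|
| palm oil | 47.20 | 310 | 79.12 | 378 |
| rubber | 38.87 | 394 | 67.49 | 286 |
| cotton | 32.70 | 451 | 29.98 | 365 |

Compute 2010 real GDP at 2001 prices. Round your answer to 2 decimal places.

Real GDP 2010 = Σ (p_2001 × q_2010) = 47.20·378 + 38.87·286 + 32.70·365 = 40893.92.

40893.92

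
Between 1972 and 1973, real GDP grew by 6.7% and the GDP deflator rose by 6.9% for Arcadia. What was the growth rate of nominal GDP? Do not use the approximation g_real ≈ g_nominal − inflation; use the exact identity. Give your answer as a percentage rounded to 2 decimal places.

14.06%

(1 + g_nom) = (1 + g_real)(1 + π) = 1.0670 × 1.0690 = 1.14062.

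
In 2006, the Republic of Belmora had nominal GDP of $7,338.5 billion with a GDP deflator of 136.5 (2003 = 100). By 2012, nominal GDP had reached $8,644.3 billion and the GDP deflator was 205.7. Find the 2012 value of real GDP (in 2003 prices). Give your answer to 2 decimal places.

Real GDP = Nominal / (GDP deflator/100) = 8644.3 / 2.057 = 4202.38.

$4,202.38 billion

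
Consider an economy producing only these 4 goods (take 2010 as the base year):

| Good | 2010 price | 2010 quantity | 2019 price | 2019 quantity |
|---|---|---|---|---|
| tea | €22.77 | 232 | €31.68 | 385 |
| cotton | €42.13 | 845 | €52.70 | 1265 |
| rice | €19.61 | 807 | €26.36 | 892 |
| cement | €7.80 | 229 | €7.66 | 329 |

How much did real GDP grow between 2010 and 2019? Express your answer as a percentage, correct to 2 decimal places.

40.39%

Real GDP 2010 = Nominal GDP 2010 = 22.77·232 + 42.13·845 + 19.61·807 + 7.80·229 = 58493.96.
Real GDP 2019 (at 2010 prices) = 22.77·385 + 42.13·1265 + 19.61·892 + 7.80·329 = 82119.22.
Real growth = 82119.22/58493.96 − 1 = 0.4039.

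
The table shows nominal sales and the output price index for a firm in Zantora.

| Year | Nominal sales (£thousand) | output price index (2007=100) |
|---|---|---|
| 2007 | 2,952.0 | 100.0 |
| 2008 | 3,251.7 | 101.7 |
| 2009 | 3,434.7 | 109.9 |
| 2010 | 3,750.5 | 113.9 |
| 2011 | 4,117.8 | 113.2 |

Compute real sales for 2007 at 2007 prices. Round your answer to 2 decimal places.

£2,952.00 thousand

Real sales 2007 = 2952.0 / 1.000 = 2952.00.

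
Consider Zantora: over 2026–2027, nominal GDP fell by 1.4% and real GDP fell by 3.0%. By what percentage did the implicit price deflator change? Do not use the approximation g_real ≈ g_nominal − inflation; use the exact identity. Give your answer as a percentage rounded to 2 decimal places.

(1 + g_nom) = (1 + g_real)(1 + π), so π = 0.9860 / 0.9700 − 1 = 0.01649.

1.65%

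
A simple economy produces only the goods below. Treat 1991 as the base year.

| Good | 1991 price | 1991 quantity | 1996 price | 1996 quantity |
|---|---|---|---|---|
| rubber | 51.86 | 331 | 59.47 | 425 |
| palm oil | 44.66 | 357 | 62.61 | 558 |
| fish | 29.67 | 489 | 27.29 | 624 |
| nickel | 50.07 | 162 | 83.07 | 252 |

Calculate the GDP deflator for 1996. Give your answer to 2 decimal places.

Nominal GDP 1996 = 59.47·425 + 62.61·558 + 27.29·624 + 83.07·252 = 98173.73.
Real GDP 1996 (at 1991 prices) = 51.86·425 + 44.66·558 + 29.67·624 + 50.07·252 = 78092.50.
Deflator = Nominal/Real × 100 = 98173.73/78092.50 × 100 = 125.715.

125.71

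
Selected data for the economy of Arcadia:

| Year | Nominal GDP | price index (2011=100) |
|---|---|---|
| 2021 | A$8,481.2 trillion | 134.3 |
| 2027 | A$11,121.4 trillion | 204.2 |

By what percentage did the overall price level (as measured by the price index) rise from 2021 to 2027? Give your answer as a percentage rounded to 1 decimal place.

Price-level change = 204.2 / 134.3 − 1 = 0.5205.

52.0%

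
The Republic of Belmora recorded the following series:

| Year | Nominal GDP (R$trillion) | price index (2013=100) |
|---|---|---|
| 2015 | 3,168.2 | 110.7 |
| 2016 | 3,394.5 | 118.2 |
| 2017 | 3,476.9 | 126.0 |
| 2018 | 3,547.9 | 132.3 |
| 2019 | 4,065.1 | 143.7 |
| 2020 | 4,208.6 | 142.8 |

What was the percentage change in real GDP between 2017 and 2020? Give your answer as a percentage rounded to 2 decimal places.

6.80%

Real GDP 2017 = 3476.9/1.260 = 2759.44.
Real GDP 2020 = 4208.6/1.428 = 2947.20.
Change = 2947.20/2759.44 − 1 = 0.0680.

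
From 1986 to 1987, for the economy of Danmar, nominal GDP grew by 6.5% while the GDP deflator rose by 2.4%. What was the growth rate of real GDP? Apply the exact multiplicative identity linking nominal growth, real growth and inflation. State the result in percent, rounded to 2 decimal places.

4.00%

(1 + g_nom) = (1 + g_real)(1 + π), so g_real = 1.0650 / 1.0240 − 1 = 0.04004.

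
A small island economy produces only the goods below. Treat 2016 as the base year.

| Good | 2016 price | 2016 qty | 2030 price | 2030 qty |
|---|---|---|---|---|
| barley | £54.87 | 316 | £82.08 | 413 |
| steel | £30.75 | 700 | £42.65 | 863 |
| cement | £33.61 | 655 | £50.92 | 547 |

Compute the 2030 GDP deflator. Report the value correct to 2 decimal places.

145.83

Nominal GDP 2030 = 82.08·413 + 42.65·863 + 50.92·547 = 98559.23.
Real GDP 2030 (at 2016 prices) = 54.87·413 + 30.75·863 + 33.61·547 = 67583.23.
Deflator = Nominal/Real × 100 = 98559.23/67583.23 × 100 = 145.834.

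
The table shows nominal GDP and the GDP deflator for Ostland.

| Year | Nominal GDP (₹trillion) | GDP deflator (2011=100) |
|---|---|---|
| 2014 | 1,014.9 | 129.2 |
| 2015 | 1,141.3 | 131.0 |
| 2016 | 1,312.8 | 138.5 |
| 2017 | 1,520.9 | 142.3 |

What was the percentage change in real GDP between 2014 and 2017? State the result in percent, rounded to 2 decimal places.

Real GDP 2014 = 1014.9/1.292 = 785.53.
Real GDP 2017 = 1520.9/1.423 = 1068.80.
Change = 1068.80/785.53 − 1 = 0.3606.

36.06%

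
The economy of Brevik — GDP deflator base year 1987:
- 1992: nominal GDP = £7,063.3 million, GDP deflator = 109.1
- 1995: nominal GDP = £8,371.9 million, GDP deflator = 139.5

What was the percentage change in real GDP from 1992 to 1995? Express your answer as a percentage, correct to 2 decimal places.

Real GDP 1992 = 7063.3 / 1.091 = 6474.15.
Real GDP 1995 = 8371.9 / 1.395 = 6001.36.
Real growth = 6001.36 / 6474.15 − 1 = -0.0730.

-7.30%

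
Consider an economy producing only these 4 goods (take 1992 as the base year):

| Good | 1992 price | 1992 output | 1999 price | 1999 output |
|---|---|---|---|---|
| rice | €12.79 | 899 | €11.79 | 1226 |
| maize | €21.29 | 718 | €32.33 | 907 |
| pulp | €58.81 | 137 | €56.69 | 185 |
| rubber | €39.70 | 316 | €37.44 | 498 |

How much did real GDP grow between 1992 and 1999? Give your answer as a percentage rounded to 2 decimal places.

38.52%

Real GDP 1992 = Nominal GDP 1992 = 12.79·899 + 21.29·718 + 58.81·137 + 39.70·316 = 47386.60.
Real GDP 1999 (at 1992 prices) = 12.79·1226 + 21.29·907 + 58.81·185 + 39.70·498 = 65641.02.
Real growth = 65641.02/47386.60 − 1 = 0.3852.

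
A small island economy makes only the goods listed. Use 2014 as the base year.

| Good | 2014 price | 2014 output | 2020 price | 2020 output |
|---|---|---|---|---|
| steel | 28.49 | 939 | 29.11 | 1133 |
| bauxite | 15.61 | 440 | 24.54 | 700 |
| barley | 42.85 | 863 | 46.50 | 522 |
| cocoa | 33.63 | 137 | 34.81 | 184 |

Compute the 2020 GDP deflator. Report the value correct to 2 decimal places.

112.65

Nominal GDP 2020 = 29.11·1133 + 24.54·700 + 46.50·522 + 34.81·184 = 80837.67.
Real GDP 2020 (at 2014 prices) = 28.49·1133 + 15.61·700 + 42.85·522 + 33.63·184 = 71761.79.
Deflator = Nominal/Real × 100 = 80837.67/71761.79 × 100 = 112.647.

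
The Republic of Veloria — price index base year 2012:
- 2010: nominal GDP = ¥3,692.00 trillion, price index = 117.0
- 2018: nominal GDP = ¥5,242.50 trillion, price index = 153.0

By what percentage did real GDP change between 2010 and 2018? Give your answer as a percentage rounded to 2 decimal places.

Real GDP 2010 = 3692.00 / 1.170 = 3155.56.
Real GDP 2018 = 5242.50 / 1.530 = 3426.47.
Real growth = 3426.47 / 3155.56 − 1 = 0.0859.

8.59%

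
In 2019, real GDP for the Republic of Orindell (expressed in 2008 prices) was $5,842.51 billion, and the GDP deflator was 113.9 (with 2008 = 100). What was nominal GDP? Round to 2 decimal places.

$6,654.62 billion

Nominal GDP = Real × (GDP deflator/100) = 5842.51 × 1.139 = 6654.62.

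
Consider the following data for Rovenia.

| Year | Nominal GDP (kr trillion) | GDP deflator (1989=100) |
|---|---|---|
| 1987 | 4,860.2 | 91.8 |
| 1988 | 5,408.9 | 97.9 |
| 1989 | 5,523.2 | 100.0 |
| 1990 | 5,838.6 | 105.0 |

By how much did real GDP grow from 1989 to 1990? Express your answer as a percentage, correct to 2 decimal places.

0.68%

Real GDP 1989 = 5523.2/1.000 = 5523.20.
Real GDP 1990 = 5838.6/1.050 = 5560.57.
Change = 5560.57/5523.20 − 1 = 0.0068.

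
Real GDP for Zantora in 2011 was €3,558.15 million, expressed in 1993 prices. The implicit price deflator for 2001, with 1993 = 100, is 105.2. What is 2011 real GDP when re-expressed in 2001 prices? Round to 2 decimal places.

€3,743.17 million

Real GDP in 2001 prices = Real GDP in 1993 prices × (P_2001/P_1993) = 3558.15 × 1.052 = 3743.17.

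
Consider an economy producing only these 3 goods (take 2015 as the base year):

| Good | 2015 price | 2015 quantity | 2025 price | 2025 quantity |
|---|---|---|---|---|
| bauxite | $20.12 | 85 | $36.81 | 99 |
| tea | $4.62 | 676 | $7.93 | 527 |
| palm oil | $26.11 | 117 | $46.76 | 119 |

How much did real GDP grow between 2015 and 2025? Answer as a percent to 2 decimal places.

Real GDP 2015 = Nominal GDP 2015 = 20.12·85 + 4.62·676 + 26.11·117 = 7888.19.
Real GDP 2025 (at 2015 prices) = 20.12·99 + 4.62·527 + 26.11·119 = 7533.71.
Real growth = 7533.71/7888.19 − 1 = -0.0449.

-4.49%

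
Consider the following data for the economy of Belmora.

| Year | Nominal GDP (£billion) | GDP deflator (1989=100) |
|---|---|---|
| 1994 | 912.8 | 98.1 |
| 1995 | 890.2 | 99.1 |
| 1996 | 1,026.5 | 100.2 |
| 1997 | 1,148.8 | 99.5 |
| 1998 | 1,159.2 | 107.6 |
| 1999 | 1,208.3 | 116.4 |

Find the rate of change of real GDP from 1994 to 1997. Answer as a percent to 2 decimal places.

Real GDP 1994 = 912.8/0.981 = 930.48.
Real GDP 1997 = 1148.8/0.995 = 1154.57.
Change = 1154.57/930.48 − 1 = 0.2408.

24.08%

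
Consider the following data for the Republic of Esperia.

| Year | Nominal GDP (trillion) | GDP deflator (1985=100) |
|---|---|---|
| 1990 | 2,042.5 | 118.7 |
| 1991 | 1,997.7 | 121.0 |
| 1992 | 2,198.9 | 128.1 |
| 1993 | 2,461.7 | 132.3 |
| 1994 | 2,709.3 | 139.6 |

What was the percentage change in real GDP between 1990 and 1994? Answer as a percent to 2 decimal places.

Real GDP 1990 = 2042.5/1.187 = 1720.72.
Real GDP 1994 = 2709.3/1.396 = 1940.76.
Change = 1940.76/1720.72 − 1 = 0.1279.

12.79%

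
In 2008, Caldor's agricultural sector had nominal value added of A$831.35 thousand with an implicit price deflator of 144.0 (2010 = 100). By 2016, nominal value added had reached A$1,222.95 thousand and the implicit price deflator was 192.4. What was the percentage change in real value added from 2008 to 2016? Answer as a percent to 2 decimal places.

Real value added 2008 = 831.35 / 1.440 = 577.33.
Real value added 2016 = 1222.95 / 1.924 = 635.63.
Real growth = 635.63 / 577.33 − 1 = 0.1010.

10.10%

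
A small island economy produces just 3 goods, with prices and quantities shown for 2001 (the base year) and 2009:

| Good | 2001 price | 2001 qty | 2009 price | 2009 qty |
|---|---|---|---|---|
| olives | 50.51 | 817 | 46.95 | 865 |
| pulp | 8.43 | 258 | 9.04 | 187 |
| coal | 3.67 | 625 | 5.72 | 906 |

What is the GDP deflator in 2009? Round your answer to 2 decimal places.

Nominal GDP 2009 = 46.95·865 + 9.04·187 + 5.72·906 = 47484.55.
Real GDP 2009 (at 2001 prices) = 50.51·865 + 8.43·187 + 3.67·906 = 48592.58.
Deflator = Nominal/Real × 100 = 47484.55/48592.58 × 100 = 97.720.

97.72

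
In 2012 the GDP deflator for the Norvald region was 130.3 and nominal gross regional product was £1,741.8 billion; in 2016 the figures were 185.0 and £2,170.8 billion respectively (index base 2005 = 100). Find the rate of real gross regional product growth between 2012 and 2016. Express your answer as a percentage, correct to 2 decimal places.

Real gross regional product 2012 = 1741.8 / 1.303 = 1336.76.
Real gross regional product 2016 = 2170.8 / 1.850 = 1173.41.
Real growth = 1173.41 / 1336.76 − 1 = -0.1222.

-12.22%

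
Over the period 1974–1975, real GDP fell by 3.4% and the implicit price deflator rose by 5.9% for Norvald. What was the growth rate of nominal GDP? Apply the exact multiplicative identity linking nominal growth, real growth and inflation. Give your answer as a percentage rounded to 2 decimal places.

(1 + g_nom) = (1 + g_real)(1 + π) = 0.9660 × 1.0590 = 1.02299.

2.30%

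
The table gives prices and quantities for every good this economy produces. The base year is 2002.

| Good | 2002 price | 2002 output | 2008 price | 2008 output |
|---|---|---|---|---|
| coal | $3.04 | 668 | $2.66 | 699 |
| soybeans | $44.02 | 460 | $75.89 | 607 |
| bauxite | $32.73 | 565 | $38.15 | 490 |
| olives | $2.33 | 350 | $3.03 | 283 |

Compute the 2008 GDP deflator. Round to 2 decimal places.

Nominal GDP 2008 = 2.66·699 + 75.89·607 + 38.15·490 + 3.03·283 = 67475.56.
Real GDP 2008 (at 2002 prices) = 3.04·699 + 44.02·607 + 32.73·490 + 2.33·283 = 45542.19.
Deflator = Nominal/Real × 100 = 67475.56/45542.19 × 100 = 148.161.

148.16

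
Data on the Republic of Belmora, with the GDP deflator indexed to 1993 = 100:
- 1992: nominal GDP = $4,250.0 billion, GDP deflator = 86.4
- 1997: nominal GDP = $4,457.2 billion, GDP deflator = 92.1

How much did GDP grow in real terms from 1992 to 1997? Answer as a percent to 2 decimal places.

-1.62%

Deflate each year: 1992 → 4250.0/0.864 = 4918.98; 1997 → 4457.2/0.921 = 4839.52.
So real GDP changed by 4839.52/4918.98 − 1 = -0.0162, i.e. -1.62%.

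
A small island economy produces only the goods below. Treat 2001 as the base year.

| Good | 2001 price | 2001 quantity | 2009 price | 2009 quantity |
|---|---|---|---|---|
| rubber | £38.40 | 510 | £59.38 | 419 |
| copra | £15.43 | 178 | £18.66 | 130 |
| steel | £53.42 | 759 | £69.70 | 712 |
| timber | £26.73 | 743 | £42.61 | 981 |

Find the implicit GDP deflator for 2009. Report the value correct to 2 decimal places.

144.18

Nominal GDP 2009 = 59.38·419 + 18.66·130 + 69.70·712 + 42.61·981 = 118732.83.
Real GDP 2009 (at 2001 prices) = 38.40·419 + 15.43·130 + 53.42·712 + 26.73·981 = 82352.67.
Deflator = Nominal/Real × 100 = 118732.83/82352.67 × 100 = 144.176.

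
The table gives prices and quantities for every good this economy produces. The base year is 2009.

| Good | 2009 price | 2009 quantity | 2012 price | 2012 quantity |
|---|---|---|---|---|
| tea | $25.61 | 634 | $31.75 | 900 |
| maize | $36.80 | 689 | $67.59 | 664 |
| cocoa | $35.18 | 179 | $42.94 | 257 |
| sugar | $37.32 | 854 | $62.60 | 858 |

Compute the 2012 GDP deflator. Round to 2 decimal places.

156.08

Nominal GDP 2012 = 31.75·900 + 67.59·664 + 42.94·257 + 62.60·858 = 138201.14.
Real GDP 2012 (at 2009 prices) = 25.61·900 + 36.80·664 + 35.18·257 + 37.32·858 = 88546.02.
Deflator = Nominal/Real × 100 = 138201.14/88546.02 × 100 = 156.078.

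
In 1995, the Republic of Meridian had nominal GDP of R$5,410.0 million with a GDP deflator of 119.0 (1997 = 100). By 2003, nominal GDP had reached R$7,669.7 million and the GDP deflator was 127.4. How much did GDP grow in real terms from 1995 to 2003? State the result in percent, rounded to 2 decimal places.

32.42%

Real GDP 1995 = 5410.0 / 1.190 = 4546.22.
Real GDP 2003 = 7669.7 / 1.274 = 6020.17.
Real growth = 6020.17 / 4546.22 − 1 = 0.3242.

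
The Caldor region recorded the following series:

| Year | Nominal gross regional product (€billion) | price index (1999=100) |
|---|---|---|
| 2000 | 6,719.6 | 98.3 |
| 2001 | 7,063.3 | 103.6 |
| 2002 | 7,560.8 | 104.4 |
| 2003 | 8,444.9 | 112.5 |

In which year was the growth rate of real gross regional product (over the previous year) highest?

2002

2001: real = 7063.3/1.036 = 6817.86; growth vs 2000 (6835.81) = -0.26%.
2002: real = 7560.8/1.044 = 7242.15; growth vs 2001 (6817.86) = 6.22%.
2003: real = 8444.9/1.125 = 7506.58; growth vs 2002 (7242.15) = 3.65%.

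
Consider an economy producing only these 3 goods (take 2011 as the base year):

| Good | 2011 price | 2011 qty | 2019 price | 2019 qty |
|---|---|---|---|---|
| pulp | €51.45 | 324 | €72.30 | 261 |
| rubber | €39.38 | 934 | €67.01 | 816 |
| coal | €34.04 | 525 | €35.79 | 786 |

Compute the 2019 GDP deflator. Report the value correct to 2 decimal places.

Nominal GDP 2019 = 72.30·261 + 67.01·816 + 35.79·786 = 101681.40.
Real GDP 2019 (at 2011 prices) = 51.45·261 + 39.38·816 + 34.04·786 = 72317.97.
Deflator = Nominal/Real × 100 = 101681.40/72317.97 × 100 = 140.603.

140.60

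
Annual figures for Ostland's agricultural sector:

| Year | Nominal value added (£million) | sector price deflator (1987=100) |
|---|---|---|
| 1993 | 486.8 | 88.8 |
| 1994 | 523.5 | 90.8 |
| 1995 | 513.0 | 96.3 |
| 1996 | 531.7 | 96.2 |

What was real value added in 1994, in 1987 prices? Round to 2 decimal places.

£576.54 million

Real value added 1994 = 523.5 / 0.908 = 576.54.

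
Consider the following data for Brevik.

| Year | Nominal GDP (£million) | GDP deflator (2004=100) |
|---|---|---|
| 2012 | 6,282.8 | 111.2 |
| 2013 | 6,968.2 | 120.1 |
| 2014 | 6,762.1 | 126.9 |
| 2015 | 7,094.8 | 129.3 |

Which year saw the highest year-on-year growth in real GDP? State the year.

2015

2013: real = 6968.2/1.201 = 5802.00; growth vs 2012 (5650.00) = 2.69%.
2014: real = 6762.1/1.269 = 5328.68; growth vs 2013 (5802.00) = -8.16%.
2015: real = 7094.8/1.293 = 5487.08; growth vs 2014 (5328.68) = 2.97%.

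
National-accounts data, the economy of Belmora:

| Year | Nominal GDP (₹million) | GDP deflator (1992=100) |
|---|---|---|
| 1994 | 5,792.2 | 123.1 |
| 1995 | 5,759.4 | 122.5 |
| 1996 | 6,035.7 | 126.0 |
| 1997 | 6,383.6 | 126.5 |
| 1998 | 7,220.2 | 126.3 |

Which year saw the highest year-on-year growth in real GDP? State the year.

1995: real = 5759.4/1.225 = 4701.55; growth vs 1994 (4705.28) = -0.08%.
1996: real = 6035.7/1.260 = 4790.24; growth vs 1995 (4701.55) = 1.89%.
1997: real = 6383.6/1.265 = 5046.32; growth vs 1996 (4790.24) = 5.35%.
1998: real = 7220.2/1.263 = 5716.71; growth vs 1997 (5046.32) = 13.28%.

1998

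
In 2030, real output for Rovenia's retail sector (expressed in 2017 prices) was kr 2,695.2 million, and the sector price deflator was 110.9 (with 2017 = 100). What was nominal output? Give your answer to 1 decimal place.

Nominal output = Real × (sector price deflator/100) = 2695.2 × 1.109 = 2988.98.

kr 2,989.0 million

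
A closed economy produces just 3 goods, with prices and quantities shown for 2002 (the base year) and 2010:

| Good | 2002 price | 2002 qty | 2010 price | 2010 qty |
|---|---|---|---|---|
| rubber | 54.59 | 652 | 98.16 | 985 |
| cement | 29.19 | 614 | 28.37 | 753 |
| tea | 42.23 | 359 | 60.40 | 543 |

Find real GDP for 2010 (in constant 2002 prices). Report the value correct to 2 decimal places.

Real GDP 2010 = Σ (p_2002 × q_2010) = 54.59·985 + 29.19·753 + 42.23·543 = 98682.11.

98682.11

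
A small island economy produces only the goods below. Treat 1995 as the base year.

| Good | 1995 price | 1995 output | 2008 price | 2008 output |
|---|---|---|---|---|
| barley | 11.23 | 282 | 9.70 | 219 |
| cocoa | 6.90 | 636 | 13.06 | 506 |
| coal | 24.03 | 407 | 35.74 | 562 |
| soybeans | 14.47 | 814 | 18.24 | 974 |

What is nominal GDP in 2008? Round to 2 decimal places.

Nominal GDP 2008 = Σ (p_2008 × q_2008) = 9.70·219 + 13.06·506 + 35.74·562 + 18.24·974 = 46584.30.

46584.30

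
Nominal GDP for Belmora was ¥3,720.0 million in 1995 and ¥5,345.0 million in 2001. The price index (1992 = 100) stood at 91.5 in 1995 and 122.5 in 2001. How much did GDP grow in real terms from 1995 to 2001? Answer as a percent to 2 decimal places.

7.32%

Deflate each year: 1995 → 3720.0/0.915 = 4065.57; 2001 → 5345.0/1.225 = 4363.27.
So real GDP changed by 4363.27/4065.57 − 1 = 0.0732, i.e. 7.32%.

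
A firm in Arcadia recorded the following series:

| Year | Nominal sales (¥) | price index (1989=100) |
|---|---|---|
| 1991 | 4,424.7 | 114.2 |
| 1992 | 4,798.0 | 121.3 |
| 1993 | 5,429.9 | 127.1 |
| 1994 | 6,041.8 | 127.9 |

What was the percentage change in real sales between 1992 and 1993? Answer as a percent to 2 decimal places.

8.01%

Real sales 1992 = 4798.0/1.213 = 3955.48.
Real sales 1993 = 5429.9/1.271 = 4272.15.
Change = 4272.15/3955.48 − 1 = 0.0801.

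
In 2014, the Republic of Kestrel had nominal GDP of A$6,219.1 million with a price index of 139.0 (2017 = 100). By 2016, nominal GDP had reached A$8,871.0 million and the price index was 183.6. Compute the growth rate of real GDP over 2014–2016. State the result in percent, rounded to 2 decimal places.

Real GDP 2014 = 6219.1 / 1.390 = 4474.17.
Real GDP 2016 = 8871.0 / 1.836 = 4831.70.
Real growth = 4831.70 / 4474.17 − 1 = 0.0799.

7.99%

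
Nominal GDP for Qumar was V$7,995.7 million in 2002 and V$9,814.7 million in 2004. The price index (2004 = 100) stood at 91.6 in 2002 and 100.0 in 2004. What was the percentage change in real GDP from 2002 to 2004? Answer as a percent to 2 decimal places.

Real GDP 2002 = 7995.7 / 0.916 = 8728.93.
Real GDP 2004 = 9814.7 / 1.000 = 9814.70.
Real growth = 9814.70 / 8728.93 − 1 = 0.1244.

12.44%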